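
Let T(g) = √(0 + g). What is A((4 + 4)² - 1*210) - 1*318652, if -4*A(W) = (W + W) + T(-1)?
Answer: -318579 - I/4 ≈ -3.1858e+5 - 0.25*I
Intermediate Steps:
T(g) = √g
A(W) = -W/2 - I/4 (A(W) = -((W + W) + √(-1))/4 = -(2*W + I)/4 = -(I + 2*W)/4 = -W/2 - I/4)
A((4 + 4)² - 1*210) - 1*318652 = (-((4 + 4)² - 1*210)/2 - I/4) - 1*318652 = (-(8² - 210)/2 - I/4) - 318652 = (-(64 - 210)/2 - I/4) - 318652 = (-½*(-146) - I/4) - 318652 = (73 - I/4) - 318652 = -318579 - I/4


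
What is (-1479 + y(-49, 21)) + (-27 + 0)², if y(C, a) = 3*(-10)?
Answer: -780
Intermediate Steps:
y(C, a) = -30
(-1479 + y(-49, 21)) + (-27 + 0)² = (-1479 - 30) + (-27 + 0)² = -1509 + (-27)² = -1509 + 729 = -780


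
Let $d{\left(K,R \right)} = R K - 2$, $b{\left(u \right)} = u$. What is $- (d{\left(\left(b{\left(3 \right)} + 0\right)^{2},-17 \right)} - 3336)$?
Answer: $3491$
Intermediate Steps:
$d{\left(K,R \right)} = -2 + K R$ ($d{\left(K,R \right)} = K R - 2 = -2 + K R$)
$- (d{\left(\left(b{\left(3 \right)} + 0\right)^{2},-17 \right)} - 3336) = - (\left(-2 + \left(3 + 0\right)^{2} \left(-17\right)\right) - 3336) = - (\left(-2 + 3^{2} \left(-17\right)\right) - 3336) = - (\left(-2 + 9 \left(-17\right)\right) - 3336) = - (\left(-2 - 153\right) - 3336) = - (-155 - 3336) = \left(-1\right) \left(-3491\right) = 3491$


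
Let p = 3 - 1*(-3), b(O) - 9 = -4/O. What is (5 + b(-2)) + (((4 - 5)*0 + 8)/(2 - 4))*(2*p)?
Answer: -32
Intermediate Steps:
b(O) = 9 - 4/O
p = 6 (p = 3 + 3 = 6)
(5 + b(-2)) + (((4 - 5)*0 + 8)/(2 - 4))*(2*p) = (5 + (9 - 4/(-2))) + (((4 - 5)*0 + 8)/(2 - 4))*(2*6) = (5 + (9 - 4*(-½))) + ((-1*0 + 8)/(-2))*12 = (5 + (9 + 2)) + ((0 + 8)*(-½))*12 = (5 + 11) + (8*(-½))*12 = 16 - 4*12 = 16 - 48 = -32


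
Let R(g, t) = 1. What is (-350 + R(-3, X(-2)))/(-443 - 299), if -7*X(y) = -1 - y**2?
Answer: 349/742 ≈ 0.47035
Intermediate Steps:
X(y) = 1/7 + y**2/7 (X(y) = -(-1 - y**2)/7 = 1/7 + y**2/7)
(-350 + R(-3, X(-2)))/(-443 - 299) = (-350 + 1)/(-443 - 299) = -349/(-742) = -349*(-1/742) = 349/742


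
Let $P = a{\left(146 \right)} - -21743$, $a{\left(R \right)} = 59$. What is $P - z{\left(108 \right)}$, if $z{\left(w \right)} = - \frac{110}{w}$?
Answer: $\frac{1177363}{54} \approx 21803.0$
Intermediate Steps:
$P = 21802$ ($P = 59 - -21743 = 59 + 21743 = 21802$)
$P - z{\left(108 \right)} = 21802 - - \frac{110}{108} = 21802 - \left(-110\right) \frac{1}{108} = 21802 - - \frac{55}{54} = 21802 + \frac{55}{54} = \frac{1177363}{54}$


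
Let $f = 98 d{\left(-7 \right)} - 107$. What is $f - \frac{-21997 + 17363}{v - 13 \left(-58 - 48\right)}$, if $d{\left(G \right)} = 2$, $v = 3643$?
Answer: $\frac{451503}{5021} \approx 89.923$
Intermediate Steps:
$f = 89$ ($f = 98 \cdot 2 - 107 = 196 - 107 = 89$)
$f - \frac{-21997 + 17363}{v - 13 \left(-58 - 48\right)} = 89 - \frac{-21997 + 17363}{3643 - 13 \left(-58 - 48\right)} = 89 - - \frac{4634}{3643 - -1378} = 89 - - \frac{4634}{3643 + 1378} = 89 - - \frac{4634}{5021} = 89 + \frac{4634}{5021} = \frac{451503}{5021}$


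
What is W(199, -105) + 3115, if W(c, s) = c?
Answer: 3314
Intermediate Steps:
W(199, -105) + 3115 = 199 + 3115 = 3314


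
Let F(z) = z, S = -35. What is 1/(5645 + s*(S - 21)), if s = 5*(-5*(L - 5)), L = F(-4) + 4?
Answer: -1/1355 ≈ -0.00073801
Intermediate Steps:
L = 0 (L = -4 + 4 = 0)
s = 125 (s = 5*(-5*(0 - 5)) = 5*(-5*(-5)) = 5*25 = 125)
1/(5645 + s*(S - 21)) = 1/(5645 + 125*(-35 - 21)) = 1/(5645 + 125*(-56)) = 1/(5645 - 7000) = 1/(-1355) = -1/1355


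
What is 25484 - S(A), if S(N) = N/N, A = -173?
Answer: 25483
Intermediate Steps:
S(N) = 1
25484 - S(A) = 25484 - 1*1 = 25484 - 1 = 25483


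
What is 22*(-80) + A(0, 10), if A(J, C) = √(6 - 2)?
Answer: -1758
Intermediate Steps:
A(J, C) = 2 (A(J, C) = √4 = 2)
22*(-80) + A(0, 10) = 22*(-80) + 2 = -1760 + 2 = -1758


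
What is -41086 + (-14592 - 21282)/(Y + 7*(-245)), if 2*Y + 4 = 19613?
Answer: -221600714/5393 ≈ -41090.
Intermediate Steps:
Y = 19609/2 (Y = -2 + (½)*19613 = -2 + 19613/2 = 19609/2 ≈ 9804.5)
-41086 + (-14592 - 21282)/(Y + 7*(-245)) = -41086 + (-14592 - 21282)/(19609/2 + 7*(-245)) = -41086 - 35874/(19609/2 - 1715) = -41086 - 35874/16179/2 = -41086 - 35874*2/16179 = -41086 - 23916/5393 = -221600714/5393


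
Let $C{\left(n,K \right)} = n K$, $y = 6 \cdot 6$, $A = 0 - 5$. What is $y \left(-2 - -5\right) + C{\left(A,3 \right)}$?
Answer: $93$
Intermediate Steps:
$A = -5$ ($A = 0 - 5 = -5$)
$y = 36$
$C{\left(n,K \right)} = K n$
$y \left(-2 - -5\right) + C{\left(A,3 \right)} = 36 \left(-2 - -5\right) + 3 \left(-5\right) = 36 \left(-2 + 5\right) - 15 = 36 \cdot 3 - 15 = 108 - 15 = 93$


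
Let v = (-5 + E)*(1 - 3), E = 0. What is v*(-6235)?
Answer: -62350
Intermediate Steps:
v = 10 (v = (-5 + 0)*(1 - 3) = -5*(-2) = 10)
v*(-6235) = 10*(-6235) = -62350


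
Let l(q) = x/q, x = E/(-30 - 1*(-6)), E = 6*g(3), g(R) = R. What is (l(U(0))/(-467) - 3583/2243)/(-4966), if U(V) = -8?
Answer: 53551081/166457300672 ≈ 0.00032171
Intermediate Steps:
E = 18 (E = 6*3 = 18)
x = -¾ (x = 18/(-30 - 1*(-6)) = 18/(-30 + 6) = 18/(-24) = 18*(-1/24) = -¾ ≈ -0.75000)
l(q) = -3/(4*q)
(l(U(0))/(-467) - 3583/2243)/(-4966) = (-¾/(-8)/(-467) - 3583/2243)/(-4966) = (-¾*(-⅛)*(-1/467) - 3583*1/2243)*(-1/4966) = ((3/32)*(-1/467) - 3583/2243)*(-1/4966) = (-3/14944 - 3583/2243)*(-1/4966) = -53551081/33519392*(-1/4966) = 53551081/166457300672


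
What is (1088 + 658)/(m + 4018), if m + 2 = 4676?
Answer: 873/4346 ≈ 0.20087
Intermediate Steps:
m = 4674 (m = -2 + 4676 = 4674)
(1088 + 658)/(m + 4018) = (1088 + 658)/(4674 + 4018) = 1746/8692 = 1746*(1/8692) = 873/4346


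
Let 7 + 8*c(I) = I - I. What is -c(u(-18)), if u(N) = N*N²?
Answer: 7/8 ≈ 0.87500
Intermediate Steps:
u(N) = N³
c(I) = -7/8 (c(I) = -7/8 + (I - I)/8 = -7/8 + (⅛)*0 = -7/8 + 0 = -7/8)
-c(u(-18)) = -1*(-7/8) = 7/8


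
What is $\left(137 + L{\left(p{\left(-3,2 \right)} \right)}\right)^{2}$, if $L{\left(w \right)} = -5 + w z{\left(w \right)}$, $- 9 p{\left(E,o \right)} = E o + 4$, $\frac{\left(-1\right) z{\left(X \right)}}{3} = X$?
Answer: $\frac{12673600}{729} \approx 17385.0$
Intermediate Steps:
$z{\left(X \right)} = - 3 X$
$p{\left(E,o \right)} = - \frac{4}{9} - \frac{E o}{9}$ ($p{\left(E,o \right)} = - \frac{E o + 4}{9} = - \frac{4 + E o}{9} = - \frac{4}{9} - \frac{E o}{9}$)
$L{\left(w \right)} = -5 - 3 w^{2}$ ($L{\left(w \right)} = -5 + w \left(- 3 w\right) = -5 - 3 w^{2}$)
$\left(137 + L{\left(p{\left(-3,2 \right)} \right)}\right)^{2} = \left(137 - \left(5 + 3 \left(- \frac{4}{9} - \left(- \frac{1}{3}\right) 2\right)^{2}\right)\right)^{2} = \left(137 - \left(5 + 3 \left(- \frac{4}{9} + \frac{2}{3}\right)^{2}\right)\right)^{2} = \left(137 - \left(5 + 3 \left(\frac{2}{9}\right)^{2}\right)\right)^{2} = \left(137 - \frac{139}{27}\right)^{2} = \left(\frac{3560}{27}\right)^{2} = \frac{12673600}{729}$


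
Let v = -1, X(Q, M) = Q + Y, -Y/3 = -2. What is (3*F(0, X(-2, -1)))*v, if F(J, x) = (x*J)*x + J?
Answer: 0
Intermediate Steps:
Y = 6 (Y = -3*(-2) = 6)
X(Q, M) = 6 + Q (X(Q, M) = Q + 6 = 6 + Q)
F(J, x) = J + J*x² (F(J, x) = (J*x)*x + J = J*x² + J = J + J*x²)
(3*F(0, X(-2, -1)))*v = (3*(0*(1 + (6 - 2)²)))*(-1) = (3*(0*(1 + 4²)))*(-1) = (3*(0*(1 + 16)))*(-1) = (3*(0*17))*(-1) = (3*0)*(-1) = 0*(-1) = 0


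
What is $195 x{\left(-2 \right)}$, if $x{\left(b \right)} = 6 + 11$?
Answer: $3315$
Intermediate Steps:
$x{\left(b \right)} = 17$
$195 x{\left(-2 \right)} = 195 \cdot 17 = 3315$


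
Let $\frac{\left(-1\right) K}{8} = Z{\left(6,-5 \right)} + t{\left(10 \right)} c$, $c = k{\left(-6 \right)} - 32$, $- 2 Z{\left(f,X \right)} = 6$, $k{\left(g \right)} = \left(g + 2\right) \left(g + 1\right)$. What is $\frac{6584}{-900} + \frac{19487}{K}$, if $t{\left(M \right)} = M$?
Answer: $\frac{921637}{73800} \approx 12.488$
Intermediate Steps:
$k{\left(g \right)} = \left(1 + g\right) \left(2 + g\right)$ ($k{\left(g \right)} = \left(2 + g\right) \left(1 + g\right) = \left(1 + g\right) \left(2 + g\right)$)
$Z{\left(f,X \right)} = -3$ ($Z{\left(f,X \right)} = \left(- \frac{1}{2}\right) 6 = -3$)
$c = -12$ ($c = \left(2 + \left(-6\right)^{2} + 3 \left(-6\right)\right) - 32 = \left(2 + 36 - 18\right) - 32 = 20 - 32 = -12$)
$K = 984$ ($K = - 8 \left(-3 + 10 \left(-12\right)\right) = - 8 \left(-3 - 120\right) = \left(-8\right) \left(-123\right) = 984$)
$\frac{6584}{-900} + \frac{19487}{K} = \frac{6584}{-900} + \frac{19487}{984} = 6584 \left(- \frac{1}{900}\right) + 19487 \cdot \frac{1}{984} = - \frac{1646}{225} + \frac{19487}{984} = \frac{921637}{73800}$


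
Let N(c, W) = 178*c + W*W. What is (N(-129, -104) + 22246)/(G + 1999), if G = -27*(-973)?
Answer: 1010/2827 ≈ 0.35727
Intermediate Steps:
N(c, W) = W² + 178*c (N(c, W) = 178*c + W² = W² + 178*c)
G = 26271
(N(-129, -104) + 22246)/(G + 1999) = (((-104)² + 178*(-129)) + 22246)/(26271 + 1999) = ((10816 - 22962) + 22246)/28270 = (-12146 + 22246)*(1/28270) = 10100*(1/28270) = 1010/2827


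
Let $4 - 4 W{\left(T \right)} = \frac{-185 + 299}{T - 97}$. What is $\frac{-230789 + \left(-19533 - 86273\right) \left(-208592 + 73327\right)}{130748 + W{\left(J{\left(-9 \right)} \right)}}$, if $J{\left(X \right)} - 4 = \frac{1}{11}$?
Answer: $\frac{9750982261748}{89083861} \approx 1.0946 \cdot 10^{5}$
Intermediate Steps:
$J{\left(X \right)} = \frac{45}{11}$ ($J{\left(X \right)} = 4 + \frac{1}{11} = \frac{45}{11}$)
$W{\left(T \right)} = 1 - \frac{57}{2 \left(-97 + T\right)}$ ($W{\left(T \right)} = 1 - \frac{\left(-185 + 299\right) \frac{1}{T - 97}}{4} = 1 - \frac{114 \frac{1}{-97 + T}}{4} = 1 - \frac{57}{2 \left(-97 + T\right)}$)
$\frac{-230789 + \left(-19533 - 86273\right) \left(-208592 + 73327\right)}{130748 + W{\left(J{\left(-9 \right)} \right)}} = \frac{-230789 + \left(-19533 - 86273\right) \left(-208592 + 73327\right)}{130748 + \frac{- \frac{251}{2} + \frac{45}{11}}{-97 + \frac{45}{11}}} = \frac{-230789 - -14311848590}{130748 + \frac{1}{- \frac{1022}{11}} \left(- \frac{2671}{22}\right)} = \frac{-230789 + 14311848590}{130748 - - \frac{2671}{2044}} = \frac{14311617801}{130748 + \frac{2671}{2044}} = \frac{14311617801}{\frac{267251583}{2044}} = 14311617801 \cdot \frac{2044}{267251583} = \frac{9750982261748}{89083861}$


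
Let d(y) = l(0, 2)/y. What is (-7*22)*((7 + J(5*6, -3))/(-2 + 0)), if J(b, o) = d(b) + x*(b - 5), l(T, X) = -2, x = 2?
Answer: 65758/15 ≈ 4383.9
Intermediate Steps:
d(y) = -2/y
J(b, o) = -10 - 2/b + 2*b (J(b, o) = -2/b + 2*(b - 5) = -2/b + 2*(-5 + b) = -2/b + (-10 + 2*b) = -10 - 2/b + 2*b)
(-7*22)*((7 + J(5*6, -3))/(-2 + 0)) = (-7*22)*((7 + (-10 - 2/(5*6) + 2*(5*6)))/(-2 + 0)) = -154*(7 + (-10 - 2/30 + 2*30))/(-2) = -154*(7 + (-10 - 2*1/30 + 60))*(-1)/2 = -154*(7 + (-10 - 1/15 + 60))*(-1)/2 = -154*(7 + 749/15)*(-1)/2 = -131516*(-1)/(15*2) = -154*(-427/15) = 65758/15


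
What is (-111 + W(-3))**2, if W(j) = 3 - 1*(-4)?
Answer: 10816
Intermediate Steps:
W(j) = 7 (W(j) = 3 + 4 = 7)
(-111 + W(-3))**2 = (-111 + 7)**2 = (-104)**2 = 10816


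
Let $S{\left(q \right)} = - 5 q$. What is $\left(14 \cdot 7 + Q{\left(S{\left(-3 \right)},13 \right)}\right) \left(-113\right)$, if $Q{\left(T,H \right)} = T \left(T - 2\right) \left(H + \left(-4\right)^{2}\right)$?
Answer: $-650089$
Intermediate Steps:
$Q{\left(T,H \right)} = T \left(-2 + T\right) \left(16 + H\right)$ ($Q{\left(T,H \right)} = T \left(-2 + T\right) \left(H + 16\right) = T \left(-2 + T\right) \left(16 + H\right)$)
$\left(14 \cdot 7 + Q{\left(S{\left(-3 \right)},13 \right)}\right) \left(-113\right) = \left(14 \cdot 7 + \left(-5\right) \left(-3\right) \left(-32 - 26 + 16 \left(\left(-5\right) \left(-3\right)\right) + 13 \left(\left(-5\right) \left(-3\right)\right)\right)\right) \left(-113\right) = \left(98 + 15 \left(-32 - 26 + 16 \cdot 15 + 13 \cdot 15\right)\right) \left(-113\right) = \left(98 + 15 \left(-32 - 26 + 240 + 195\right)\right) \left(-113\right) = \left(98 + 15 \cdot 377\right) \left(-113\right) = \left(98 + 5655\right) \left(-113\right) = 5753 \left(-113\right) = -650089$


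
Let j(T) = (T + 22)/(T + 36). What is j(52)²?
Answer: 1369/1936 ≈ 0.70713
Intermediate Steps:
j(T) = (22 + T)/(36 + T)
j(52)² = ((22 + 52)/(36 + 52))² = (74/88)² = ((1/88)*74)² = (37/44)² = 1369/1936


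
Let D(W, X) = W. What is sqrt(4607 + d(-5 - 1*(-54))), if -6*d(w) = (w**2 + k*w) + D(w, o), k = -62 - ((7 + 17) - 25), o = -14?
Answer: sqrt(169086)/6 ≈ 68.533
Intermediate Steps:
k = -61 (k = -62 - (24 - 25) = -62 - 1*(-1) = -62 + 1 = -61)
d(w) = 10*w - w**2/6 (d(w) = -((w**2 - 61*w) + w)/6 = -(w**2 - 60*w)/6 = 10*w - w**2/6)
sqrt(4607 + d(-5 - 1*(-54))) = sqrt(4607 + (-5 - 1*(-54))*(60 - (-5 - 1*(-54)))/6) = sqrt(4607 + (-5 + 54)*(60 - (-5 + 54))/6) = sqrt(4607 + (1/6)*49*(60 - 1*49)) = sqrt(4607 + (1/6)*49*(60 - 49)) = sqrt(4607 + (1/6)*49*11) = sqrt(4607 + 539/6) = sqrt(28181/6) = sqrt(169086)/6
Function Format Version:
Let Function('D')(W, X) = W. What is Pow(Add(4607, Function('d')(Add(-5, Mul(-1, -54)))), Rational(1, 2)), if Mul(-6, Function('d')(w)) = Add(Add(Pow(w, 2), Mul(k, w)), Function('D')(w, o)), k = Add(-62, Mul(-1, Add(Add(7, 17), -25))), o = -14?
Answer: Mul(Rational(1, 6), Pow(169086, Rational(1, 2))) ≈ 68.533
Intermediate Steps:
k = -61 (k = Add(-62, Mul(-1, Add(24, -25))) = Add(-62, Mul(-1, -1)) = Add(-62, 1) = -61)
Function('d')(w) = Add(Mul(10, w), Mul(Rational(-1, 6), Pow(w, 2))) (Function('d')(w) = Mul(Rational(-1, 6), Add(Add(Pow(w, 2), Mul(-61, w)), w)) = Mul(Rational(-1, 6), Add(Pow(w, 2), Mul(-60, w))) = Add(Mul(10, w), Mul(Rational(-1, 6), Pow(w, 2))))
Pow(Add(4607, Function('d')(Add(-5, Mul(-1, -54)))), Rational(1, 2)) = Pow(Add(4607, Mul(Rational(1, 6), Add(-5, Mul(-1, -54)), Add(60, Mul(-1, Add(-5, Mul(-1, -54)))))), Rational(1, 2)) = Pow(Add(4607, Mul(Rational(1, 6), Add(-5, 54), Add(60, Mul(-1, Add(-5, 54))))), Rational(1, 2)) = Pow(Add(4607, Mul(Rational(1, 6), 49, Add(60, Mul(-1, 49)))), Rational(1, 2)) = Pow(Add(4607, Mul(Rational(1, 6), 49, Add(60, -49))), Rational(1, 2)) = Pow(Add(4607, Mul(Rational(1, 6), 49, 11)), Rational(1, 2)) = Pow(Add(4607, Rational(539, 6)), Rational(1, 2)) = Pow(Rational(28181, 6), Rational(1, 2)) = Mul(Rational(1, 6), Pow(169086, Rational(1, 2)))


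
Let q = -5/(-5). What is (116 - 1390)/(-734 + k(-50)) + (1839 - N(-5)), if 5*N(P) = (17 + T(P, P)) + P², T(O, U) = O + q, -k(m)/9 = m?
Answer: 1303479/710 ≈ 1835.9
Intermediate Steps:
k(m) = -9*m
q = 1 (q = -5*(-⅕) = 1)
T(O, U) = 1 + O (T(O, U) = O + 1 = 1 + O)
N(P) = 18/5 + P/5 + P²/5 (N(P) = ((17 + (1 + P)) + P²)/5 = ((18 + P) + P²)/5 = (18 + P + P²)/5 = 18/5 + P/5 + P²/5)
(116 - 1390)/(-734 + k(-50)) + (1839 - N(-5)) = (116 - 1390)/(-734 - 9*(-50)) + (1839 - (18/5 + (⅕)*(-5) + (⅕)*(-5)²)) = -1274/(-734 + 450) + (1839 - (18/5 - 1 + (⅕)*25)) = -1274/(-284) + (1839 - (18/5 - 1 + 5)) = -1274*(-1/284) + (1839 - 1*38/5) = 637/142 + (1839 - 38/5) = 637/142 + 9157/5 = 1303479/710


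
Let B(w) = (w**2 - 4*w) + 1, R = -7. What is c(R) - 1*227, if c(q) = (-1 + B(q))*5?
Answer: 158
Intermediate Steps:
B(w) = 1 + w**2 - 4*w
c(q) = -20*q + 5*q**2 (c(q) = (-1 + (1 + q**2 - 4*q))*5 = (q**2 - 4*q)*5 = -20*q + 5*q**2)
c(R) - 1*227 = 5*(-7)*(-4 - 7) - 1*227 = 5*(-7)*(-11) - 227 = 385 - 227 = 158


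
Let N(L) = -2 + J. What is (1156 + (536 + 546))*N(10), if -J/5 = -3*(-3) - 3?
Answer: -71616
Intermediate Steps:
J = -30 (J = -5*(-3*(-3) - 3) = -5*(9 - 3) = -5*6 = -30)
N(L) = -32 (N(L) = -2 - 30 = -32)
(1156 + (536 + 546))*N(10) = (1156 + (536 + 546))*(-32) = (1156 + 1082)*(-32) = 2238*(-32) = -71616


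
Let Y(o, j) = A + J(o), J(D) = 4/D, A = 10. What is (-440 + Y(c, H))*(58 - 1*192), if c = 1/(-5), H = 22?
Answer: 60300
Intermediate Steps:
c = -⅕ ≈ -0.20000
Y(o, j) = 10 + 4/o
(-440 + Y(c, H))*(58 - 1*192) = (-440 + (10 + 4/(-⅕)))*(58 - 1*192) = (-440 + (10 + 4*(-5)))*(58 - 192) = (-440 + (10 - 20))*(-134) = (-440 - 10)*(-134) = -450*(-134) = 60300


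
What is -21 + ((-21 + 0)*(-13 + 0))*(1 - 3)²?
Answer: 1071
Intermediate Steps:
-21 + ((-21 + 0)*(-13 + 0))*(1 - 3)² = -21 - 21*(-13)*(-2)² = -21 + 273*4 = -21 + 1092 = 1071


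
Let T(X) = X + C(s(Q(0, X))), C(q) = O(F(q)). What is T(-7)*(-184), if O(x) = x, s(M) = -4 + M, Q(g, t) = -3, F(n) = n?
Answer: 2576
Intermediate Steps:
C(q) = q
T(X) = -7 + X (T(X) = X + (-4 - 3) = X - 7 = -7 + X)
T(-7)*(-184) = (-7 - 7)*(-184) = -14*(-184) = 2576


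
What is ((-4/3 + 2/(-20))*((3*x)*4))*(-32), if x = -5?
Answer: -2752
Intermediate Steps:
((-4/3 + 2/(-20))*((3*x)*4))*(-32) = ((-4/3 + 2/(-20))*((3*(-5))*4))*(-32) = ((-4*1/3 + 2*(-1/20))*(-15*4))*(-32) = ((-4/3 - 1/10)*(-60))*(-32) = -43/30*(-60)*(-32) = 86*(-32) = -2752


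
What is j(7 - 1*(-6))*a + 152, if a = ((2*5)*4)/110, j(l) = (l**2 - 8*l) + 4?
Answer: 1948/11 ≈ 177.09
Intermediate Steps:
j(l) = 4 + l**2 - 8*l
a = 4/11 (a = (10*4)*(1/110) = 40*(1/110) = 4/11 ≈ 0.36364)
j(7 - 1*(-6))*a + 152 = (4 + (7 - 1*(-6))**2 - 8*(7 - 1*(-6)))*(4/11) + 152 = (4 + (7 + 6)**2 - 8*(7 + 6))*(4/11) + 152 = (4 + 13**2 - 8*13)*(4/11) + 152 = (4 + 169 - 104)*(4/11) + 152 = 69*(4/11) + 152 = 276/11 + 152 = 1948/11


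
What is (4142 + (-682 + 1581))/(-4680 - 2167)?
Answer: -5041/6847 ≈ -0.73623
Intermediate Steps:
(4142 + (-682 + 1581))/(-4680 - 2167) = (4142 + 899)/(-6847) = 5041*(-1/6847) = -5041/6847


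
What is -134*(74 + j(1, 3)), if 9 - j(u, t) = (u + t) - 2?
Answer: -10854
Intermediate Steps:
j(u, t) = 11 - t - u (j(u, t) = 9 - ((u + t) - 2) = 9 - ((t + u) - 2) = 9 - (-2 + t + u) = 9 + (2 - t - u) = 11 - t - u)
-134*(74 + j(1, 3)) = -134*(74 + (11 - 1*3 - 1*1)) = -134*(74 + (11 - 3 - 1)) = -134*(74 + 7) = -134*81 = -10854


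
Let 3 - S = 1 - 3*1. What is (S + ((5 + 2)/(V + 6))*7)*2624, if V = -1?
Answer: 194176/5 ≈ 38835.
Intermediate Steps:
S = 5 (S = 3 - (1 - 3*1) = 3 - (1 - 3) = 3 - 1*(-2) = 3 + 2 = 5)
(S + ((5 + 2)/(V + 6))*7)*2624 = (5 + ((5 + 2)/(-1 + 6))*7)*2624 = (5 + (7/5)*7)*2624 = (5 + 49/5)*2624 = (74/5)*2624 = 194176/5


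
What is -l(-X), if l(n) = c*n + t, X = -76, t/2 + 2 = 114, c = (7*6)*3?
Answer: -9800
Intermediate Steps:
c = 126 (c = 42*3 = 126)
t = 224 (t = -4 + 2*114 = -4 + 228 = 224)
l(n) = 224 + 126*n (l(n) = 126*n + 224 = 224 + 126*n)
-l(-X) = -(224 + 126*(-1*(-76))) = -(224 + 126*76) = -(224 + 9576) = -1*9800 = -9800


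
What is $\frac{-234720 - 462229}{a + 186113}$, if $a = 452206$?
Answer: $- \frac{63359}{58029} \approx -1.0919$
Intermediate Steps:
$\frac{-234720 - 462229}{a + 186113} = \frac{-234720 - 462229}{452206 + 186113} = - \frac{696949}{638319} = \left(-696949\right) \frac{1}{638319} = - \frac{63359}{58029}$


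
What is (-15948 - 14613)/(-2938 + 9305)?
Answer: -30561/6367 ≈ -4.7999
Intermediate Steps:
(-15948 - 14613)/(-2938 + 9305) = -30561/6367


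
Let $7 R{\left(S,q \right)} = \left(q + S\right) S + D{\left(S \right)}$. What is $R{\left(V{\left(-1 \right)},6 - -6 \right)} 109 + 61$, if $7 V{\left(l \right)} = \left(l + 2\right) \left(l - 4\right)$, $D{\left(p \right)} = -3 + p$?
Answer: $- \frac{41970}{343} \approx -122.36$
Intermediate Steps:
$V{\left(l \right)} = \frac{\left(-4 + l\right) \left(2 + l\right)}{7}$ ($V{\left(l \right)} = \frac{\left(l + 2\right) \left(l - 4\right)}{7} = \frac{\left(2 + l\right) \left(-4 + l\right)}{7} = \frac{\left(-4 + l\right) \left(2 + l\right)}{7}$)
$R{\left(S,q \right)} = - \frac{3}{7} + \frac{S}{7} + \frac{S \left(S + q\right)}{7}$ ($R{\left(S,q \right)} = \frac{\left(q + S\right) S + \left(-3 + S\right)}{7} = \frac{\left(S + q\right) S + \left(-3 + S\right)}{7} = \frac{S \left(S + q\right) + \left(-3 + S\right)}{7} = \frac{-3 + S + S \left(S + q\right)}{7} = - \frac{3}{7} + \frac{S}{7} + \frac{S \left(S + q\right)}{7}$)
$R{\left(V{\left(-1 \right)},6 - -6 \right)} 109 + 61 = \left(- \frac{3}{7} + \frac{- \frac{8}{7} - - \frac{2}{7} + \frac{\left(-1\right)^{2}}{7}}{7} + \frac{\left(- \frac{8}{7} - - \frac{2}{7} + \frac{\left(-1\right)^{2}}{7}\right)^{2}}{7} + \frac{\left(- \frac{8}{7} - - \frac{2}{7} + \frac{\left(-1\right)^{2}}{7}\right) \left(6 - -6\right)}{7}\right) 109 + 61 = \left(- \frac{3}{7} + \frac{- \frac{8}{7} + \frac{2}{7} + \frac{1}{7} \cdot 1}{7} + \frac{\left(- \frac{8}{7} + \frac{2}{7} + \frac{1}{7} \cdot 1\right)^{2}}{7} + \frac{\left(- \frac{8}{7} + \frac{2}{7} + \frac{1}{7} \cdot 1\right) \left(6 + 6\right)}{7}\right) 109 + 61 = \left(- \frac{3}{7} + \frac{- \frac{8}{7} + \frac{2}{7} + \frac{1}{7}}{7} + \frac{\left(- \frac{8}{7} + \frac{2}{7} + \frac{1}{7}\right)^{2}}{7} + \frac{1}{7} \left(- \frac{8}{7} + \frac{2}{7} + \frac{1}{7}\right) 12\right) 109 + 61 = \left(- \frac{3}{7} + \frac{1}{7} \left(- \frac{5}{7}\right) + \frac{\left(- \frac{5}{7}\right)^{2}}{7} + \frac{1}{7} \left(- \frac{5}{7}\right) 12\right) 109 + 61 = \left(- \frac{3}{7} - \frac{5}{49} + \frac{1}{7} \cdot \frac{25}{49} - \frac{60}{49}\right) 109 + 61 = \left(- \frac{3}{7} - \frac{5}{49} + \frac{25}{343} - \frac{60}{49}\right) 109 + 61 = \left(- \frac{577}{343}\right) 109 + 61 = - \frac{62893}{343} + 61 = - \frac{41970}{343}$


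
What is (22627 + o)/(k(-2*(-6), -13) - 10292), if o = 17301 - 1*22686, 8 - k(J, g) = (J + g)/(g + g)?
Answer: -448292/267385 ≈ -1.6766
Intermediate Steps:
k(J, g) = 8 - (J + g)/(2*g) (k(J, g) = 8 - (J + g)/(g + g) = 8 - (J + g)/(2*g))
o = -5385 (o = 17301 - 22686 = -5385)
(22627 + o)/(k(-2*(-6), -13) - 10292) = (22627 - 5385)/((½)*(-(-2)*(-6) + 15*(-13))/(-13) - 10292) = 17242/((½)*(-1/13)*(-1*12 - 195) - 10292) = 17242/((½)*(-1/13)*(-12 - 195) - 10292) = 17242/((½)*(-1/13)*(-207) - 10292) = 17242/(207/26 - 10292) = 17242/(-267385/26) = 17242*(-26/267385) = -448292/267385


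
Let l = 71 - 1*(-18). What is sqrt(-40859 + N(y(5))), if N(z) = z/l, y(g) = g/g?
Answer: 15*I*sqrt(1438418)/89 ≈ 202.14*I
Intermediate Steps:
l = 89 (l = 71 + 18 = 89)
y(g) = 1
N(z) = z/89
sqrt(-40859 + N(y(5))) = sqrt(-40859 + (1/89)*1) = sqrt(-40859 + 1/89) = sqrt(-3636450/89) = 15*I*sqrt(1438418)/89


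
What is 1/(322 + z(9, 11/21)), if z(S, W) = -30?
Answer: 1/292 ≈ 0.0034247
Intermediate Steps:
1/(322 + z(9, 11/21)) = 1/(322 - 30) = 1/292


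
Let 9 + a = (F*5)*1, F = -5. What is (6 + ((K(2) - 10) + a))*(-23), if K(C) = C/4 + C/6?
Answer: 5129/6 ≈ 854.83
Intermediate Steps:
a = -34 (a = -9 - 5*5*1 = -9 - 25*1 = -9 - 25 = -34)
K(C) = 5*C/12 (K(C) = C*(¼) + C*(⅙) = C/4 + C/6 = 5*C/12)
(6 + ((K(2) - 10) + a))*(-23) = (6 + (((5/12)*2 - 10) - 34))*(-23) = (6 + ((⅚ - 10) - 34))*(-23) = (6 + (-55/6 - 34))*(-23) = (6 - 259/6)*(-23) = -223/6*(-23) = 5129/6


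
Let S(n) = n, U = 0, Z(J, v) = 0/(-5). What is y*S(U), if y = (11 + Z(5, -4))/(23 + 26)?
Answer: 0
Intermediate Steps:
Z(J, v) = 0 (Z(J, v) = 0*(-⅕) = 0)
y = 11/49 (y = (11 + 0)/(23 + 26) = 11/49 ≈ 0.22449)
y*S(U) = (11/49)*0 = 0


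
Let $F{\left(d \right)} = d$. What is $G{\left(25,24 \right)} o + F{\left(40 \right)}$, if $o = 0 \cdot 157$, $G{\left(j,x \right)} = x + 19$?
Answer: $40$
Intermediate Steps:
$G{\left(j,x \right)} = 19 + x$
$o = 0$
$G{\left(25,24 \right)} o + F{\left(40 \right)} = \left(19 + 24\right) 0 + 40 = 43 \cdot 0 + 40 = 0 + 40 = 40$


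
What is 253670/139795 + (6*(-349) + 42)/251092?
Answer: 3170382415/1755070307 ≈ 1.8064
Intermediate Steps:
253670/139795 + (6*(-349) + 42)/251092 = 253670*(1/139795) + (-2094 + 42)*(1/251092) = 50734/27959 - 2052*1/251092 = 50734/27959 - 513/62773 = 3170382415/1755070307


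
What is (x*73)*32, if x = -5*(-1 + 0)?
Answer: 11680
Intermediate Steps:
x = 5 (x = -5*(-1) = 5)
(x*73)*32 = (5*73)*32 = 365*32 = 11680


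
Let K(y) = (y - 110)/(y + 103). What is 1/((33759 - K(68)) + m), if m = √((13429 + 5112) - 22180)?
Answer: 109683789/3702853795840 - 3249*I*√3639/3702853795840 ≈ 2.9621e-5 - 5.293e-8*I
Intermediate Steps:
K(y) = (-110 + y)/(103 + y)
m = I*√3639 (m = √(18541 - 22180) = √(-3639) = I*√3639 ≈ 60.324*I)
1/((33759 - K(68)) + m) = 1/((33759 - (-110 + 68)/(103 + 68)) + I*√3639) = 1/((33759 - (-42)/171) + I*√3639) = 1/((33759 - 1*(-14/57)) + I*√3639) = 1/((33759 + 14/57) + I*√3639) = 1/(1924277/57 + I*√3639)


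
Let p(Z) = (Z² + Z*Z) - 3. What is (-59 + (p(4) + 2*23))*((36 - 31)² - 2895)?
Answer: -45920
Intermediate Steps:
p(Z) = -3 + 2*Z² (p(Z) = (Z² + Z²) - 3 = 2*Z² - 3 = -3 + 2*Z²)
(-59 + (p(4) + 2*23))*((36 - 31)² - 2895) = (-59 + ((-3 + 2*4²) + 2*23))*((36 - 31)² - 2895) = (-59 + ((-3 + 2*16) + 46))*(5² - 2895) = (-59 + ((-3 + 32) + 46))*(25 - 2895) = (-59 + (29 + 46))*(-2870) = (-59 + 75)*(-2870) = 16*(-2870) = -45920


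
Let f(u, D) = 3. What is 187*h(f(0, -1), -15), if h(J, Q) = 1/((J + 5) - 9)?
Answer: -187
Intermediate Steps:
h(J, Q) = 1/(-4 + J) (h(J, Q) = 1/((5 + J) - 9) = 1/(-4 + J))
187*h(f(0, -1), -15) = 187/(-4 + 3) = 187/(-1) = 187*(-1) = -187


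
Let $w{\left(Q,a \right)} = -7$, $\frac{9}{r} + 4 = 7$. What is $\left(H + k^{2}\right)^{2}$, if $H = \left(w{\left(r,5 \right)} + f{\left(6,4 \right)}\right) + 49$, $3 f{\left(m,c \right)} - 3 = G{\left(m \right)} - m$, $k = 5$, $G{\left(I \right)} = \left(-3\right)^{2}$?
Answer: $4761$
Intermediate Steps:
$r = 3$ ($r = \frac{9}{-4 + 7} = \frac{9}{3} = 9 \cdot \frac{1}{3} = 3$)
$G{\left(I \right)} = 9$
$f{\left(m,c \right)} = 4 - \frac{m}{3}$ ($f{\left(m,c \right)} = 1 + \frac{9 - m}{3} = 1 - \left(-3 + \frac{m}{3}\right) = 4 - \frac{m}{3}$)
$H = 44$ ($H = \left(-7 + \left(4 - 2\right)\right) + 49 = \left(-7 + 2\right) + 49 = -5 + 49 = 44$)
$\left(H + k^{2}\right)^{2} = \left(44 + 5^{2}\right)^{2} = \left(44 + 25\right)^{2} = 69^{2} = 4761$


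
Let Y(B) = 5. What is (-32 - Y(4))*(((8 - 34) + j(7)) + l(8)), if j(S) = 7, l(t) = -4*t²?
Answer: 10175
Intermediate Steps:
(-32 - Y(4))*(((8 - 34) + j(7)) + l(8)) = (-32 - 1*5)*(((8 - 34) + 7) - 4*8²) = (-32 - 5)*((-26 + 7) - 4*64) = -37*(-19 - 256) = -37*(-275) = 10175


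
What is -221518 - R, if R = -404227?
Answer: 182709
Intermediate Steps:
-221518 - R = -221518 - 1*(-404227) = -221518 + 404227 = 182709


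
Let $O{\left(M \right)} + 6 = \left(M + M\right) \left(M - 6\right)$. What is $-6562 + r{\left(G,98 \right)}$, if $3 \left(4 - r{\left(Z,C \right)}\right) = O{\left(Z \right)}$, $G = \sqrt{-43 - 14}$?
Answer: $-6518 + 4 i \sqrt{57} \approx -6518.0 + 30.199 i$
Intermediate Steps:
$G = i \sqrt{57}$ ($G = \sqrt{-57} = i \sqrt{57} \approx 7.5498 i$)
$O{\left(M \right)} = -6 + 2 M \left(-6 + M\right)$ ($O{\left(M \right)} = -6 + \left(M + M\right) \left(M - 6\right) = -6 + 2 M \left(-6 + M\right)$)
$r{\left(Z,C \right)} = 6 + 4 Z - \frac{2 Z^{2}}{3}$ ($r{\left(Z,C \right)} = 4 - \frac{-6 - 12 Z + 2 Z^{2}}{3} = 4 + \left(2 + 4 Z - \frac{2 Z^{2}}{3}\right) = 6 + 4 Z - \frac{2 Z^{2}}{3}$)
$-6562 + r{\left(G,98 \right)} = -6562 + \left(6 + 4 i \sqrt{57} - \frac{2 \left(i \sqrt{57}\right)^{2}}{3}\right) = -6562 + \left(6 + 4 i \sqrt{57} - -38\right) = -6562 + \left(6 + 4 i \sqrt{57} + 38\right) = -6562 + \left(44 + 4 i \sqrt{57}\right) = -6518 + 4 i \sqrt{57}$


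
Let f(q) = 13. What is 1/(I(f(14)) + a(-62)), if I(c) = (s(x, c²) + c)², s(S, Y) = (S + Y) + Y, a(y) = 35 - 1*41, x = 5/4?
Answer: 16/1985185 ≈ 8.0597e-6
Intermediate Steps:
x = 5/4 (x = 5*(¼) = 5/4 ≈ 1.2500)
a(y) = -6 (a(y) = 35 - 41 = -6)
s(S, Y) = S + 2*Y
I(c) = (5/4 + c + 2*c²)² (I(c) = ((5/4 + 2*c²) + c)² = (5/4 + c + 2*c²)²)
1/(I(f(14)) + a(-62)) = 1/((5 + 4*13 + 8*13²)²/16 - 6) = 1/((5 + 52 + 8*169)²/16 - 6) = 1/((5 + 52 + 1352)²/16 - 6) = 1/((1/16)*1409² - 6) = 1/((1/16)*1985281 - 6) = 1/(1985281/16 - 6) = 1/(1985185/16) = 16/1985185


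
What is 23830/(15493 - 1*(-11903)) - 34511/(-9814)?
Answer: 147416372/33608043 ≈ 4.3863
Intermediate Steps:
23830/(15493 - 1*(-11903)) - 34511/(-9814) = 23830/(15493 + 11903) - 34511*(-1/9814) = 23830/27396 + 34511/9814 = 23830*(1/27396) + 34511/9814 = 11915/13698 + 34511/9814 = 147416372/33608043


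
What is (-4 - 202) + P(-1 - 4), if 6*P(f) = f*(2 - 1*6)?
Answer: -608/3 ≈ -202.67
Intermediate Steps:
P(f) = -2*f/3 (P(f) = (f*(2 - 1*6))/6 = (f*(2 - 6))/6 = (f*(-4))/6 = (-4*f)/6 = -2*f/3)
(-4 - 202) + P(-1 - 4) = (-4 - 202) - 2*(-1 - 4)/3 = -206 - ⅔*(-5) = -206 + 10/3 = -608/3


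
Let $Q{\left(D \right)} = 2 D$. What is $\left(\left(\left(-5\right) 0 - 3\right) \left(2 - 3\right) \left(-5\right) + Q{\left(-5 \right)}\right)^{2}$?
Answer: $625$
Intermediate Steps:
$\left(\left(\left(-5\right) 0 - 3\right) \left(2 - 3\right) \left(-5\right) + Q{\left(-5 \right)}\right)^{2} = \left(\left(\left(-5\right) 0 - 3\right) \left(2 - 3\right) \left(-5\right) + 2 \left(-5\right)\right)^{2} = \left(\left(0 - 3\right) \left(-1\right) \left(-5\right) - 10\right)^{2} = \left(\left(-3\right) \left(-1\right) \left(-5\right) - 10\right)^{2} = \left(3 \left(-5\right) - 10\right)^{2} = \left(-15 - 10\right)^{2} = \left(-25\right)^{2} = 625$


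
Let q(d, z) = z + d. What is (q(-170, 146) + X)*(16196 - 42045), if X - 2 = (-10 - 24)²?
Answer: -29312766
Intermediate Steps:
X = 1158 (X = 2 + (-10 - 24)² = 2 + (-34)² = 2 + 1156 = 1158)
q(d, z) = d + z
(q(-170, 146) + X)*(16196 - 42045) = ((-170 + 146) + 1158)*(16196 - 42045) = (-24 + 1158)*(-25849) = 1134*(-25849) = -29312766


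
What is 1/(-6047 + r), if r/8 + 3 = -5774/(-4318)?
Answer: -2159/13084193 ≈ -0.00016501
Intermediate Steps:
r = -28720/2159 (r = -24 + 8*(-5774/(-4318)) = -24 + 8*(-5774*(-1/4318)) = -24 + 8*(2887/2159) = -24 + 23096/2159 = -28720/2159 ≈ -13.302)
1/(-6047 + r) = 1/(-6047 - 28720/2159) = 1/(-13084193/2159) = -2159/13084193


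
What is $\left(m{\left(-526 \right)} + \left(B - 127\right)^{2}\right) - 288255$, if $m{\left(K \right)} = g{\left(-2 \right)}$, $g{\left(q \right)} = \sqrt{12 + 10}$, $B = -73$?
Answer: $-248255 + \sqrt{22} \approx -2.4825 \cdot 10^{5}$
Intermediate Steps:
$g{\left(q \right)} = \sqrt{22}$
$m{\left(K \right)} = \sqrt{22}$
$\left(m{\left(-526 \right)} + \left(B - 127\right)^{2}\right) - 288255 = \left(\sqrt{22} + \left(-73 - 127\right)^{2}\right) - 288255 = \left(\sqrt{22} + \left(-200\right)^{2}\right) - 288255 = \left(\sqrt{22} + 40000\right) - 288255 = \left(40000 + \sqrt{22}\right) - 288255 = -248255 + \sqrt{22}$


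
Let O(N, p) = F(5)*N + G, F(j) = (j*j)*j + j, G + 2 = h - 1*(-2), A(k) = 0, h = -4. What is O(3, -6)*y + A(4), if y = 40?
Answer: 15440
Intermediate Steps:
G = -4 (G = -2 + (-4 - 1*(-2)) = -2 + (-4 + 2) = -2 - 2 = -4)
F(j) = j + j³ (F(j) = j²*j + j = j³ + j = j + j³)
O(N, p) = -4 + 130*N (O(N, p) = (5 + 5³)*N - 4 = (5 + 125)*N - 4 = 130*N - 4 = -4 + 130*N)
O(3, -6)*y + A(4) = (-4 + 130*3)*40 + 0 = (-4 + 390)*40 + 0 = 386*40 + 0 = 15440 + 0 = 15440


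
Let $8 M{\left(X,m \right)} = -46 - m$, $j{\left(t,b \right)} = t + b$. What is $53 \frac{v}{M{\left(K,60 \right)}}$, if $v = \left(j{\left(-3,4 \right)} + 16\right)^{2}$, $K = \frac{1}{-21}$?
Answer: $-1156$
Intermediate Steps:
$j{\left(t,b \right)} = b + t$
$K = - \frac{1}{21} \approx -0.047619$
$v = 289$ ($v = \left(\left(4 - 3\right) + 16\right)^{2} = \left(1 + 16\right)^{2} = 17^{2} = 289$)
$M{\left(X,m \right)} = - \frac{23}{4} - \frac{m}{8}$ ($M{\left(X,m \right)} = \frac{-46 - m}{8} = - \frac{23}{4} - \frac{m}{8}$)
$53 \frac{v}{M{\left(K,60 \right)}} = 53 \frac{289}{- \frac{23}{4} - \frac{15}{2}} = 53 \frac{289}{- \frac{53}{4}} = 53 \cdot 289 \left(- \frac{4}{53}\right) = 53 \left(- \frac{1156}{53}\right) = -1156$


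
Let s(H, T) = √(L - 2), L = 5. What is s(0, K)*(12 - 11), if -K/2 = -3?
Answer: √3 ≈ 1.7320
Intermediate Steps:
K = 6 (K = -2*(-3) = 6)
s(H, T) = √3 (s(H, T) = √(5 - 2) = √3)
s(0, K)*(12 - 11) = √3*(12 - 11) = √3*1 = √3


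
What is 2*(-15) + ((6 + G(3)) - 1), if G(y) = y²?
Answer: -16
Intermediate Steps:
2*(-15) + ((6 + G(3)) - 1) = 2*(-15) + ((6 + 3²) - 1) = -30 + ((6 + 9) - 1) = -30 + (15 - 1) = -30 + 14 = -16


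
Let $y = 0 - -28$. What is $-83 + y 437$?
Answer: $12153$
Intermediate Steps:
$y = 28$ ($y = 0 + 28 = 28$)
$-83 + y 437 = -83 + 28 \cdot 437 = -83 + 12236 = 12153$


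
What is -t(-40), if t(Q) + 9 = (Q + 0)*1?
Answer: 49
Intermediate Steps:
t(Q) = -9 + Q (t(Q) = -9 + (Q + 0)*1 = -9 + Q*1 = -9 + Q)
-t(-40) = -(-9 - 40) = -1*(-49) = 49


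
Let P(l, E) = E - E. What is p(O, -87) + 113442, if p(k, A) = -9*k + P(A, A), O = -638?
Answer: 119184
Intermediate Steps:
P(l, E) = 0
p(k, A) = -9*k (p(k, A) = -9*k + 0 = -9*k)
p(O, -87) + 113442 = -9*(-638) + 113442 = 5742 + 113442 = 119184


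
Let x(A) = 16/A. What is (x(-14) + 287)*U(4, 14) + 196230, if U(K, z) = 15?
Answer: 1403625/7 ≈ 2.0052e+5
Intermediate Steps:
(x(-14) + 287)*U(4, 14) + 196230 = (16/(-14) + 287)*15 + 196230 = (16*(-1/14) + 287)*15 + 196230 = (-8/7 + 287)*15 + 196230 = (2001/7)*15 + 196230 = 30015/7 + 196230 = 1403625/7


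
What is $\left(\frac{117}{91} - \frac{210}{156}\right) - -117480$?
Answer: $\frac{21381349}{182} \approx 1.1748 \cdot 10^{5}$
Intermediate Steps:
$\left(\frac{117}{91} - \frac{210}{156}\right) - -117480 = \left(117 \cdot \frac{1}{91} - \frac{35}{26}\right) + 117480 = \left(\frac{9}{7} - \frac{35}{26}\right) + 117480 = - \frac{11}{182} + 117480 = \frac{21381349}{182}$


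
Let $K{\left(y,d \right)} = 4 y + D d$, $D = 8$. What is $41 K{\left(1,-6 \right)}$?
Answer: $-1804$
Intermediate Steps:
$K{\left(y,d \right)} = 4 y + 8 d$
$41 K{\left(1,-6 \right)} = 41 \left(4 \cdot 1 + 8 \left(-6\right)\right) = 41 \left(4 - 48\right) = 41 \left(-44\right) = -1804$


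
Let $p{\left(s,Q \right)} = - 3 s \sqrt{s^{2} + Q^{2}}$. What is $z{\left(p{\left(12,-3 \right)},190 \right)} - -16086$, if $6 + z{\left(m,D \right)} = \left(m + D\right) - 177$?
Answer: $16093 - 108 \sqrt{17} \approx 15648.0$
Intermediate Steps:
$p{\left(s,Q \right)} = - 3 s \sqrt{Q^{2} + s^{2}}$
$z{\left(m,D \right)} = -183 + D + m$ ($z{\left(m,D \right)} = -6 - \left(177 - D - m\right) = -6 + \left(-177 + D + m\right) = -183 + D + m$)
$z{\left(p{\left(12,-3 \right)},190 \right)} - -16086 = \left(-183 + 190 - 36 \sqrt{\left(-3\right)^{2} + 12^{2}}\right) - -16086 = \left(-183 + 190 - 36 \sqrt{9 + 144}\right) + 16086 = \left(-183 + 190 - 36 \sqrt{153}\right) + 16086 = \left(-183 + 190 - 36 \cdot 3 \sqrt{17}\right) + 16086 = \left(-183 + 190 - 108 \sqrt{17}\right) + 16086 = \left(7 - 108 \sqrt{17}\right) + 16086 = 16093 - 108 \sqrt{17}$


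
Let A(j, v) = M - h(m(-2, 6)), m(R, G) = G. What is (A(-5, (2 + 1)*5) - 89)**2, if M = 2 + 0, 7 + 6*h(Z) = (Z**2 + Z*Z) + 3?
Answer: 87025/9 ≈ 9669.4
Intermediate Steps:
h(Z) = -2/3 + Z**2/3 (h(Z) = -7/6 + ((Z**2 + Z*Z) + 3)/6 = -7/6 + ((Z**2 + Z**2) + 3)/6 = -7/6 + (2*Z**2 + 3)/6 = -7/6 + (3 + 2*Z**2)/6 = -7/6 + (1/2 + Z**2/3) = -2/3 + Z**2/3)
M = 2
A(j, v) = -28/3 (A(j, v) = 2 - (-2/3 + (1/3)*6**2) = 2 - (-2/3 + (1/3)*36) = 2 - (-2/3 + 12) = 2 - 1*34/3 = 2 - 34/3 = -28/3)
(A(-5, (2 + 1)*5) - 89)**2 = (-28/3 - 89)**2 = (-295/3)**2 = 87025/9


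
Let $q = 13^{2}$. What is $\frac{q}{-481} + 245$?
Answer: $\frac{9052}{37} \approx 244.65$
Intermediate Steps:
$q = 169$
$\frac{q}{-481} + 245 = \frac{1}{-481} \cdot 169 + 245 = \left(- \frac{1}{481}\right) 169 + 245 = - \frac{13}{37} + 245 = \frac{9052}{37}$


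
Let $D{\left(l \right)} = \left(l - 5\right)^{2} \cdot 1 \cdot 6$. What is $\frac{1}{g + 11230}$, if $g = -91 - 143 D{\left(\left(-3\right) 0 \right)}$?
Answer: $- \frac{1}{10311} \approx -9.6984 \cdot 10^{-5}$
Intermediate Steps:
$D{\left(l \right)} = 6 \left(-5 + l\right)^{2}$ ($D{\left(l \right)} = \left(-5 + l\right)^{2} \cdot 1 \cdot 6 = \left(-5 + l\right)^{2} \cdot 6 = 6 \left(-5 + l\right)^{2}$)
$g = -21541$ ($g = -91 - 143 \cdot 6 \left(-5 - 0\right)^{2} = -91 - 143 \cdot 6 \left(-5 + 0\right)^{2} = -91 - 143 \cdot 6 \left(-5\right)^{2} = -91 - 143 \cdot 6 \cdot 25 = -91 - 21450 = -21541$)
$\frac{1}{g + 11230} = \frac{1}{-21541 + 11230} = \frac{1}{-10311} = - \frac{1}{10311}$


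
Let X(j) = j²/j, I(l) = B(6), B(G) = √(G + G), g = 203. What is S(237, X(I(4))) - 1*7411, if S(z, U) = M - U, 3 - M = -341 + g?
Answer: -7270 - 2*√3 ≈ -7273.5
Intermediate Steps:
B(G) = √2*√G (B(G) = √(2*G) = √2*√G)
M = 141 (M = 3 - (-341 + 203) = 3 - 1*(-138) = 3 + 138 = 141)
I(l) = 2*√3 (I(l) = √2*√6 = 2*√3)
X(j) = j
S(z, U) = 141 - U
S(237, X(I(4))) - 1*7411 = (141 - 2*√3) - 1*7411 = (141 - 2*√3) - 7411 = -7270 - 2*√3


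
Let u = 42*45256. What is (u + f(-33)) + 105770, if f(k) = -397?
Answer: 2006125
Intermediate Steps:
u = 1900752
(u + f(-33)) + 105770 = (1900752 - 397) + 105770 = 1900355 + 105770 = 2006125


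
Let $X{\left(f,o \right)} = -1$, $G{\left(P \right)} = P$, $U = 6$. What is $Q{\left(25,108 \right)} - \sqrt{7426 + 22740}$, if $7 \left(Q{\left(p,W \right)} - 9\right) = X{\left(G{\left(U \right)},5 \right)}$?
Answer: $\frac{62}{7} - \sqrt{30166} \approx -164.83$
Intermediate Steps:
$Q{\left(p,W \right)} = \frac{62}{7}$ ($Q{\left(p,W \right)} = 9 + \frac{1}{7} \left(-1\right) = 9 - \frac{1}{7} = \frac{62}{7}$)
$Q{\left(25,108 \right)} - \sqrt{7426 + 22740} = \frac{62}{7} - \sqrt{7426 + 22740} = \frac{62}{7} - \sqrt{30166}$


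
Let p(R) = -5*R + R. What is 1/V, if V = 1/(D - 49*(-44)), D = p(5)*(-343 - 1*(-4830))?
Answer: -87584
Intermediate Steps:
p(R) = -4*R
D = -89740 (D = (-4*5)*(-343 - 1*(-4830)) = -20*(-343 + 4830) = -20*4487 = -89740)
V = -1/87584 (V = 1/(-89740 - 49*(-44)) = 1/(-89740 + 2156) = 1/(-87584) = -1/87584 ≈ -1.1418e-5)
1/V = 1/(-1/87584) = -87584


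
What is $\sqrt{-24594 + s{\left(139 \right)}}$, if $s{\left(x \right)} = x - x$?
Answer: $i \sqrt{24594} \approx 156.82 i$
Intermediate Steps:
$s{\left(x \right)} = 0$
$\sqrt{-24594 + s{\left(139 \right)}} = \sqrt{-24594 + 0} = \sqrt{-24594} = i \sqrt{24594}$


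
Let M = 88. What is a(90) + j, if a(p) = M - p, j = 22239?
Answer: 22237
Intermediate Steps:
a(p) = 88 - p
a(90) + j = (88 - 1*90) + 22239 = (88 - 90) + 22239 = -2 + 22239 = 22237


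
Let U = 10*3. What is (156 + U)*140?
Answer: 26040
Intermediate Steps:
U = 30
(156 + U)*140 = (156 + 30)*140 = 186*140 = 26040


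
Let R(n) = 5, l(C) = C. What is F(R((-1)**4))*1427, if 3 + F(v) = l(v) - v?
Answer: -4281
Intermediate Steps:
F(v) = -3 (F(v) = -3 + (v - v) = -3 + 0 = -3)
F(R((-1)**4))*1427 = -3*1427 = -4281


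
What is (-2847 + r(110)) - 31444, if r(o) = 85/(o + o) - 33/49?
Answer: -73932015/2156 ≈ -34291.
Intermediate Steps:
r(o) = -33/49 + 85/(2*o) (r(o) = 85/((2*o)) - 33*1/49 = 85*(1/(2*o)) - 33/49 = 85/(2*o) - 33/49 = -33/49 + 85/(2*o))
(-2847 + r(110)) - 31444 = (-2847 + (1/98)*(4165 - 66*110)/110) - 31444 = (-2847 + (1/98)*(1/110)*(4165 - 7260)) - 31444 = (-2847 + (1/98)*(1/110)*(-3095)) - 31444 = (-2847 - 619/2156) - 31444 = -6138751/2156 - 31444 = -73932015/2156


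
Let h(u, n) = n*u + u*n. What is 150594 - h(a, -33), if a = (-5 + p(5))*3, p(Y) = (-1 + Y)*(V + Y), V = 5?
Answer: 157524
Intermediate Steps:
p(Y) = (-1 + Y)*(5 + Y)
a = 105 (a = (-5 + (-5 + 5² + 4*5))*3 = (-5 + (-5 + 25 + 20))*3 = (-5 + 40)*3 = 35*3 = 105)
h(u, n) = 2*n*u (h(u, n) = n*u + n*u = 2*n*u)
150594 - h(a, -33) = 150594 - 2*(-33)*105 = 150594 - 1*(-6930) = 150594 + 6930 = 157524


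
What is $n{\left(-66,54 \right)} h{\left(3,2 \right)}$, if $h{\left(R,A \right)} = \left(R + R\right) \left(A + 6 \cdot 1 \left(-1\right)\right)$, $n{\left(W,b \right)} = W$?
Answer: $1584$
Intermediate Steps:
$h{\left(R,A \right)} = 2 R \left(-6 + A\right)$ ($h{\left(R,A \right)} = 2 R \left(A + 6 \left(-1\right)\right) = 2 R \left(A - 6\right) = 2 R \left(-6 + A\right)$)
$n{\left(-66,54 \right)} h{\left(3,2 \right)} = - 66 \cdot 2 \cdot 3 \left(-6 + 2\right) = - 66 \cdot 2 \cdot 3 \left(-4\right) = \left(-66\right) \left(-24\right) = 1584$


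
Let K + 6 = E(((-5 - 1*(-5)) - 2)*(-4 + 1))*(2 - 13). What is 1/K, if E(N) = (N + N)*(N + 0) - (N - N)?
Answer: -1/798 ≈ -0.0012531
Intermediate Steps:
E(N) = 2*N**2 (E(N) = (2*N)*N - 1*0 = 2*N**2 + 0 = 2*N**2)
K = -798 (K = -6 + (2*(((-5 - 1*(-5)) - 2)*(-4 + 1))**2)*(2 - 13) = -6 + (2*(((-5 + 5) - 2)*(-3))**2)*(-11) = -6 + (2*((0 - 2)*(-3))**2)*(-11) = -6 + (2*(-2*(-3))**2)*(-11) = -6 + (2*6**2)*(-11) = -6 + (2*36)*(-11) = -6 + 72*(-11) = -6 - 792 = -798)
1/K = 1/(-798) = -1/798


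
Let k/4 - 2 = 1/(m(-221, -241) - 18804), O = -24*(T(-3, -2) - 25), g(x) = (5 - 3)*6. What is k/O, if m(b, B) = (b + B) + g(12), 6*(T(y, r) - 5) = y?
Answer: 38507/2368242 ≈ 0.016260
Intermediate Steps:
T(y, r) = 5 + y/6
g(x) = 12 (g(x) = 2*6 = 12)
m(b, B) = 12 + B + b (m(b, B) = (b + B) + 12 = (B + b) + 12 = 12 + B + b)
O = 492 (O = -24*((5 + (⅙)*(-3)) - 25) = -24*((5 - ½) - 25) = -24*(9/2 - 25) = -24*(-41/2) = 492)
k = 77014/9627 (k = 8 + 4/((12 - 241 - 221) - 18804) = 8 + 4/(-450 - 18804) = 8 + 4/(-19254) = 8 + 4*(-1/19254) = 8 - 2/9627 = 77014/9627 ≈ 7.9998)
k/O = (77014/9627)/492 = (77014/9627)*(1/492) = 38507/2368242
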